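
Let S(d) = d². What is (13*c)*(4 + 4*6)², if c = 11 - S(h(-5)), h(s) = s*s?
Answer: -6257888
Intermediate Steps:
h(s) = s²
c = -614 (c = 11 - ((-5)²)² = 11 - 1*25² = 11 - 1*625 = 11 - 625 = -614)
(13*c)*(4 + 4*6)² = (13*(-614))*(4 + 4*6)² = -7982*(4 + 24)² = -7982*28² = -7982*784 = -6257888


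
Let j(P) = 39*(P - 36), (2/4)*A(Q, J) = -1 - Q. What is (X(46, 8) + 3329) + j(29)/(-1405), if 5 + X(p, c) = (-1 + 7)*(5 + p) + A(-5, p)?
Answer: 5111663/1405 ≈ 3638.2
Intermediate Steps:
A(Q, J) = -2 - 2*Q (A(Q, J) = 2*(-1 - Q) = -2 - 2*Q)
j(P) = -1404 + 39*P (j(P) = 39*(-36 + P) = -1404 + 39*P)
X(p, c) = 33 + 6*p (X(p, c) = -5 + ((-1 + 7)*(5 + p) + (-2 - 2*(-5))) = -5 + (6*(5 + p) + (-2 + 10)) = -5 + ((30 + 6*p) + 8) = -5 + (38 + 6*p) = 33 + 6*p)
(X(46, 8) + 3329) + j(29)/(-1405) = ((33 + 6*46) + 3329) + (-1404 + 39*29)/(-1405) = ((33 + 276) + 3329) + (-1404 + 1131)*(-1/1405) = (309 + 3329) - 273*(-1/1405) = 3638 + 273/1405 = 5111663/1405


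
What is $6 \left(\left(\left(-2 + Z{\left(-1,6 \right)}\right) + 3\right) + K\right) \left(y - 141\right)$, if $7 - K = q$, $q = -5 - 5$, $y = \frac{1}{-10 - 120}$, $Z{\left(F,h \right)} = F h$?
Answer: $- \frac{659916}{65} \approx -10153.0$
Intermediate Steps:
$y = - \frac{1}{130}$ ($y = \frac{1}{-130} = - \frac{1}{130} \approx -0.0076923$)
$q = -10$ ($q = -5 - 5 = -10$)
$K = 17$ ($K = 7 - -10 = 7 + 10 = 17$)
$6 \left(\left(\left(-2 + Z{\left(-1,6 \right)}\right) + 3\right) + K\right) \left(y - 141\right) = 6 \left(\left(\left(-2 - 6\right) + 3\right) + 17\right) \left(- \frac{1}{130} - 141\right) = 6 \left(\left(\left(-2 - 6\right) + 3\right) + 17\right) \left(- \frac{18331}{130}\right) = 6 \left(\left(-8 + 3\right) + 17\right) \left(- \frac{18331}{130}\right) = 6 \left(-5 + 17\right) \left(- \frac{18331}{130}\right) = 6 \cdot 12 \left(- \frac{18331}{130}\right) = 72 \left(- \frac{18331}{130}\right) = - \frac{659916}{65}$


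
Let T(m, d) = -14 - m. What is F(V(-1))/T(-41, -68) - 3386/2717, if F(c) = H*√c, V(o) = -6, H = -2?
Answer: -3386/2717 - 2*I*√6/27 ≈ -1.2462 - 0.18144*I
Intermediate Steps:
F(c) = -2*√c
F(V(-1))/T(-41, -68) - 3386/2717 = (-2*I*√6)/(-14 - 1*(-41)) - 3386/2717 = (-2*I*√6)/(-14 + 41) - 3386*1/2717 = -2*I*√6/27 - 3386/2717 = -3386/2717 - 2*I*√6/27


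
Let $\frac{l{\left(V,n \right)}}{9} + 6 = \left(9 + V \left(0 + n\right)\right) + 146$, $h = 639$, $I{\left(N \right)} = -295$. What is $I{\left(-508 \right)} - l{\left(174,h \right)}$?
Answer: $-1002310$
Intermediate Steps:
$l{\left(V,n \right)} = 1341 + 9 V n$ ($l{\left(V,n \right)} = -54 + 9 \left(\left(9 + V \left(0 + n\right)\right) + 146\right) = -54 + 9 \left(\left(9 + V n\right) + 146\right) = -54 + 9 \left(155 + V n\right) = -54 + \left(1395 + 9 V n\right) = 1341 + 9 V n$)
$I{\left(-508 \right)} - l{\left(174,h \right)} = -295 - \left(1341 + 9 \cdot 174 \cdot 639\right) = -295 - \left(1341 + 1000674\right) = -295 - 1002015 = -1002310$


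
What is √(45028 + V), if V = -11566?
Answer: 39*√22 ≈ 182.93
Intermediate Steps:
√(45028 + V) = √(45028 - 11566) = √33462 = 39*√22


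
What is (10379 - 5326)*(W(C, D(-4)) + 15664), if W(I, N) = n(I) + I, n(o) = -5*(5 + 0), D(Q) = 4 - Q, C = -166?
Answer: 78185069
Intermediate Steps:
n(o) = -25 (n(o) = -5*5 = -25)
W(I, N) = -25 + I
(10379 - 5326)*(W(C, D(-4)) + 15664) = (10379 - 5326)*((-25 - 166) + 15664) = 5053*(-191 + 15664) = 5053*15473 = 78185069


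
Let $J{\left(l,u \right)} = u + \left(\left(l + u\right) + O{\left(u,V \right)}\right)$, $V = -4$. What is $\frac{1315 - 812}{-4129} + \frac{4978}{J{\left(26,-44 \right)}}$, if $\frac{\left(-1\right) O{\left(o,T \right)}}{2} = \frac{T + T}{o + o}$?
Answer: $- \frac{5958943}{74322} \approx -80.177$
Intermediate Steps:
$O{\left(o,T \right)} = - \frac{2 T}{o}$ ($O{\left(o,T \right)} = - 2 \frac{T + T}{o + o} = - 2 \frac{2 T}{2 o} = - 2 \cdot 2 T \frac{1}{2 o} = - 2 \frac{T}{o} = - \frac{2 T}{o}$)
$J{\left(l,u \right)} = l + 2 u + \frac{8}{u}$ ($J{\left(l,u \right)} = u - \left(- l - u - \frac{8}{u}\right) = u + \left(\left(l + u\right) + \frac{8}{u}\right) = u + \left(l + u + \frac{8}{u}\right) = l + 2 u + \frac{8}{u}$)
$\frac{1315 - 812}{-4129} + \frac{4978}{J{\left(26,-44 \right)}} = \frac{1315 - 812}{-4129} + \frac{4978}{26 + 2 \left(-44\right) + \frac{8}{-44}} = 503 \left(- \frac{1}{4129}\right) + \frac{4978}{26 - 88 + 8 \left(- \frac{1}{44}\right)} = - \frac{503}{4129} + \frac{4978}{26 - 88 - \frac{2}{11}} = - \frac{503}{4129} + \frac{4978}{- \frac{684}{11}} = - \frac{503}{4129} + 4978 \left(- \frac{11}{684}\right) = - \frac{503}{4129} - \frac{1441}{18} = - \frac{5958943}{74322}$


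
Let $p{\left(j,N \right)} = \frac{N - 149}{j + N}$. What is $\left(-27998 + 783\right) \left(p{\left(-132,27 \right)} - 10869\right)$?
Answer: $\frac{6211132489}{21} \approx 2.9577 \cdot 10^{8}$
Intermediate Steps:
$p{\left(j,N \right)} = \frac{-149 + N}{N + j}$
$\left(-27998 + 783\right) \left(p{\left(-132,27 \right)} - 10869\right) = \left(-27998 + 783\right) \left(\frac{-149 + 27}{27 - 132} - 10869\right) = - 27215 \left(\frac{1}{-105} \left(-122\right) - 10869\right) = - 27215 \left(\left(- \frac{1}{105}\right) \left(-122\right) - 10869\right) = - 27215 \left(\frac{122}{105} - 10869\right) = \left(-27215\right) \left(- \frac{1141123}{105}\right) = \frac{6211132489}{21}$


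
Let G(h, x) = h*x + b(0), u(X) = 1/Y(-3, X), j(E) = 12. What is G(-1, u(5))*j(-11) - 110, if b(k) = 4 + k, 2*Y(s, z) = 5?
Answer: -334/5 ≈ -66.800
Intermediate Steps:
Y(s, z) = 5/2 (Y(s, z) = (½)*5 = 5/2)
u(X) = ⅖ (u(X) = 1/(5/2) = ⅖)
G(h, x) = 4 + h*x (G(h, x) = h*x + (4 + 0) = h*x + 4 = 4 + h*x)
G(-1, u(5))*j(-11) - 110 = (4 - 1*⅖)*12 - 110 = (4 - ⅖)*12 - 110 = (18/5)*12 - 110 = 216/5 - 110 = -334/5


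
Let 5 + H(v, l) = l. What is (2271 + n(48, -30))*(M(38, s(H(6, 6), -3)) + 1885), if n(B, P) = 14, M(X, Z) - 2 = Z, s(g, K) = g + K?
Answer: 4307225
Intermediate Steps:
H(v, l) = -5 + l
s(g, K) = K + g
M(X, Z) = 2 + Z
(2271 + n(48, -30))*(M(38, s(H(6, 6), -3)) + 1885) = (2271 + 14)*((2 + (-3 + (-5 + 6))) + 1885) = 2285*((2 + (-3 + 1)) + 1885) = 2285*((2 - 2) + 1885) = 2285*(0 + 1885) = 2285*1885 = 4307225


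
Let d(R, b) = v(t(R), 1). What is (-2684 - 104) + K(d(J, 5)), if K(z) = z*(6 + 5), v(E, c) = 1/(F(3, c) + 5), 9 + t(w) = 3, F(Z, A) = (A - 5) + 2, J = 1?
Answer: -8353/3 ≈ -2784.3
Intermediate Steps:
F(Z, A) = -3 + A (F(Z, A) = (-5 + A) + 2 = -3 + A)
t(w) = -6 (t(w) = -9 + 3 = -6)
v(E, c) = 1/(2 + c) (v(E, c) = 1/((-3 + c) + 5) = 1/(2 + c))
d(R, b) = ⅓ (d(R, b) = 1/(2 + 1) = 1/3 = ⅓)
K(z) = 11*z (K(z) = z*11 = 11*z)
(-2684 - 104) + K(d(J, 5)) = (-2684 - 104) + 11*(⅓) = -2788 + 11/3 = -8353/3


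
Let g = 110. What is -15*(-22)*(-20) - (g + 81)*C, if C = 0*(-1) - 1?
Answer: -6409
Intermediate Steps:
C = -1 (C = 0 - 1 = -1)
-15*(-22)*(-20) - (g + 81)*C = -15*(-22)*(-20) - (110 + 81)*(-1) = 330*(-20) - 191*(-1) = -6600 - 1*(-191) = -6600 + 191 = -6409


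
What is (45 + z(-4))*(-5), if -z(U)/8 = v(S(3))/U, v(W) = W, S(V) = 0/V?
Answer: -225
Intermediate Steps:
S(V) = 0
z(U) = 0 (z(U) = -0/U = -8*0 = 0)
(45 + z(-4))*(-5) = (45 + 0)*(-5) = 45*(-5) = -225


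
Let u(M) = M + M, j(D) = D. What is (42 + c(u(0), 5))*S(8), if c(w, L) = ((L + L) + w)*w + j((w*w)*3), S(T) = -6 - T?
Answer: -588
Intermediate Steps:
u(M) = 2*M
c(w, L) = 3*w**2 + w*(w + 2*L) (c(w, L) = ((L + L) + w)*w + (w*w)*3 = (2*L + w)*w + w**2*3 = (w + 2*L)*w + 3*w**2 = w*(w + 2*L) + 3*w**2 = 3*w**2 + w*(w + 2*L))
(42 + c(u(0), 5))*S(8) = (42 + 2*(2*0)*(5 + 2*(2*0)))*(-6 - 1*8) = (42 + 2*0*(5 + 2*0))*(-6 - 8) = (42 + 2*0*(5 + 0))*(-14) = (42 + 2*0*5)*(-14) = (42 + 0)*(-14) = 42*(-14) = -588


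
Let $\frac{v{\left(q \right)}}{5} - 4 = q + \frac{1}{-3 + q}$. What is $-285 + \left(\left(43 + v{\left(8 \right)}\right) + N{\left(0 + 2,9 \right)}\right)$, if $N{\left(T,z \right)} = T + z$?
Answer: $-170$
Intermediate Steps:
$v{\left(q \right)} = 20 + 5 q + \frac{5}{-3 + q}$ ($v{\left(q \right)} = 20 + 5 \left(q + \frac{1}{-3 + q}\right) = 20 + \left(5 q + \frac{5}{-3 + q}\right) = 20 + 5 q + \frac{5}{-3 + q}$)
$-285 + \left(\left(43 + v{\left(8 \right)}\right) + N{\left(0 + 2,9 \right)}\right) = -285 + \left(\left(43 + \frac{5 \left(-11 + 8 + 8^{2}\right)}{-3 + 8}\right) + \left(\left(0 + 2\right) + 9\right)\right) = -285 + \left(\left(43 + \frac{5 \left(-11 + 8 + 64\right)}{5}\right) + \left(2 + 9\right)\right) = -285 + \left(\left(43 + 5 \cdot \frac{1}{5} \cdot 61\right) + 11\right) = -285 + \left(\left(43 + 61\right) + 11\right) = -285 + \left(104 + 11\right) = -285 + 115 = -170$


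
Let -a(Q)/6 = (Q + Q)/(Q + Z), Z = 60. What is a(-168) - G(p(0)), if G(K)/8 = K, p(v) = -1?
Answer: -32/3 ≈ -10.667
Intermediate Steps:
G(K) = 8*K
a(Q) = -12*Q/(60 + Q) (a(Q) = -6*(Q + Q)/(Q + 60) = -6*2*Q/(60 + Q) = -12*Q/(60 + Q))
a(-168) - G(p(0)) = -12*(-168)/(60 - 168) - 8*(-1) = -12*(-168)/(-108) - 1*(-8) = -12*(-168)*(-1/108) + 8 = -56/3 + 8 = -32/3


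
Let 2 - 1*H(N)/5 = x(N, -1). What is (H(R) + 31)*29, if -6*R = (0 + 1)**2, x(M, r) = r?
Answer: 1334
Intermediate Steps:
R = -1/6 (R = -(0 + 1)**2/6 = -1/6*1**2 = -1/6*1 = -1/6 ≈ -0.16667)
H(N) = 15 (H(N) = 10 - 5*(-1) = 10 + 5 = 15)
(H(R) + 31)*29 = (15 + 31)*29 = 46*29 = 1334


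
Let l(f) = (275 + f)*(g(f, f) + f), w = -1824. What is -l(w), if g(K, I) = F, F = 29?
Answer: -2780455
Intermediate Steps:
g(K, I) = 29
l(f) = (29 + f)*(275 + f) (l(f) = (275 + f)*(29 + f) = (29 + f)*(275 + f))
-l(w) = -(7975 + (-1824)² + 304*(-1824)) = -(7975 + 3326976 - 554496) = -1*2780455 = -2780455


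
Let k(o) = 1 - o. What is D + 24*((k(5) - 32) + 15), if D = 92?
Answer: -412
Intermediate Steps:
D + 24*((k(5) - 32) + 15) = 92 + 24*(((1 - 1*5) - 32) + 15) = 92 + 24*(((1 - 5) - 32) + 15) = 92 + 24*((-4 - 32) + 15) = 92 + 24*(-36 + 15) = 92 + 24*(-21) = 92 - 504 = -412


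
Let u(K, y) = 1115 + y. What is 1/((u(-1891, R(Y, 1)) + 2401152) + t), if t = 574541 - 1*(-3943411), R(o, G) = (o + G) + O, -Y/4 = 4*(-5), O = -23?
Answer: 1/6920277 ≈ 1.4450e-7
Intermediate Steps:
Y = 80 (Y = -16*(-5) = -4*(-20) = 80)
R(o, G) = -23 + G + o (R(o, G) = (o + G) - 23 = (G + o) - 23 = -23 + G + o)
t = 4517952 (t = 574541 + 3943411 = 4517952)
1/((u(-1891, R(Y, 1)) + 2401152) + t) = 1/(((1115 + (-23 + 1 + 80)) + 2401152) + 4517952) = 1/(((1115 + 58) + 2401152) + 4517952) = 1/((1173 + 2401152) + 4517952) = 1/(2402325 + 4517952) = 1/6920277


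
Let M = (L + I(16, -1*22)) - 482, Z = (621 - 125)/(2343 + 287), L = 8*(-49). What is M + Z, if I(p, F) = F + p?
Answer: -1156952/1315 ≈ -879.81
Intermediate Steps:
L = -392
Z = 248/1315 (Z = 496/2630 = 496*(1/2630) = 248/1315 ≈ 0.18859)
M = -880 (M = (-392 + (-1*22 + 16)) - 482 = (-392 + (-22 + 16)) - 482 = (-392 - 6) - 482 = -398 - 482 = -880)
M + Z = -880 + 248/1315 = -1156952/1315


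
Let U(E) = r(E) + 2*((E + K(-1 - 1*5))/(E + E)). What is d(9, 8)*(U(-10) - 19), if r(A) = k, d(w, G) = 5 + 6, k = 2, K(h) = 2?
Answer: -891/5 ≈ -178.20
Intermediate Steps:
d(w, G) = 11
r(A) = 2
U(E) = 2 + (2 + E)/E (U(E) = 2 + 2*((E + 2)/(E + E)) = 2 + 2*((2 + E)/((2*E))) = 2 + 2*((2 + E)*(1/(2*E))) = 2 + 2*((2 + E)/(2*E)) = 2 + (2 + E)/E)
d(9, 8)*(U(-10) - 19) = 11*((3 + 2/(-10)) - 19) = 11*((3 + 2*(-1/10)) - 19) = 11*((3 - 1/5) - 19) = 11*(14/5 - 19) = 11*(-81/5) = -891/5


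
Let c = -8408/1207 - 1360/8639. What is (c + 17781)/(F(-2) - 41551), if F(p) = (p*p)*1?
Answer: -16848460271/39383810121 ≈ -0.42780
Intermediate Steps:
F(p) = p² (F(p) = p²*1 = p²)
c = -74278232/10427273 (c = -8408*1/1207 - 1360*1/8639 = -8408/1207 - 1360/8639 = -74278232/10427273 ≈ -7.1235)
(c + 17781)/(F(-2) - 41551) = (-74278232/10427273 + 17781)/((-2)² - 41551) = 185333062981/(10427273*(4 - 41551)) = (185333062981/10427273)/(-41547) = (185333062981/10427273)*(-1/41547) = -16848460271/39383810121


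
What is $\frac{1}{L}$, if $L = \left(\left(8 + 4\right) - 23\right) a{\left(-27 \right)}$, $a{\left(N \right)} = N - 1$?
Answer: $\frac{1}{308} \approx 0.0032468$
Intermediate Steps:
$a{\left(N \right)} = -1 + N$
$L = 308$ ($L = \left(\left(8 + 4\right) - 23\right) \left(-1 - 27\right) = \left(12 - 23\right) \left(-28\right) = \left(-11\right) \left(-28\right) = 308$)
$\frac{1}{L} = \frac{1}{308}$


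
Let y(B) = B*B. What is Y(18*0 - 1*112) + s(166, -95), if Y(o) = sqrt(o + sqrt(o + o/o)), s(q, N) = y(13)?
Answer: 169 + sqrt(-112 + I*sqrt(111)) ≈ 169.5 + 10.595*I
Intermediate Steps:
y(B) = B**2
s(q, N) = 169 (s(q, N) = 13**2 = 169)
Y(o) = sqrt(o + sqrt(1 + o)) (Y(o) = sqrt(o + sqrt(o + 1)) = sqrt(o + sqrt(1 + o)))
Y(18*0 - 1*112) + s(166, -95) = sqrt((18*0 - 1*112) + sqrt(1 + (18*0 - 1*112))) + 169 = sqrt((0 - 112) + sqrt(1 + (0 - 112))) + 169 = sqrt(-112 + sqrt(1 - 112)) + 169 = sqrt(-112 + sqrt(-111)) + 169 = sqrt(-112 + I*sqrt(111)) + 169 = 169 + sqrt(-112 + I*sqrt(111))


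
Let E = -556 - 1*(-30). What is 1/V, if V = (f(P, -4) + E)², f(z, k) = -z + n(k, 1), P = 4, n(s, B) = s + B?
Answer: 1/284089 ≈ 3.5200e-6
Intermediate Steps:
n(s, B) = B + s
f(z, k) = 1 + k - z (f(z, k) = -z + (1 + k) = 1 + k - z)
E = -526 (E = -556 + 30 = -526)
V = 284089 (V = ((1 - 4 - 1*4) - 526)² = ((1 - 4 - 4) - 526)² = (-7 - 526)² = (-533)² = 284089)
1/V = 1/284089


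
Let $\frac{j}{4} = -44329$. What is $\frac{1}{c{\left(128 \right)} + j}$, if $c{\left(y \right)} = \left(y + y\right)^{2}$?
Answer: $- \frac{1}{111780} \approx -8.9461 \cdot 10^{-6}$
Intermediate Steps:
$c{\left(y \right)} = 4 y^{2}$ ($c{\left(y \right)} = \left(2 y\right)^{2} = 4 y^{2}$)
$j = -177316$ ($j = 4 \left(-44329\right) = -177316$)
$\frac{1}{c{\left(128 \right)} + j} = \frac{1}{4 \cdot 128^{2} - 177316} = \frac{1}{4 \cdot 16384 - 177316} = \frac{1}{65536 - 177316} = \frac{1}{-111780} = - \frac{1}{111780}$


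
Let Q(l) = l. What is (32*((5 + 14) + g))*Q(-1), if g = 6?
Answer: -800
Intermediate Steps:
(32*((5 + 14) + g))*Q(-1) = (32*((5 + 14) + 6))*(-1) = (32*(19 + 6))*(-1) = (32*25)*(-1) = 800*(-1) = -800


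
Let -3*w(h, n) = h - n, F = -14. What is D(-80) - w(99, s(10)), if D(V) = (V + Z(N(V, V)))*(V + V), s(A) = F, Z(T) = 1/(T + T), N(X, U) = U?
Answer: 38516/3 ≈ 12839.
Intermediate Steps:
Z(T) = 1/(2*T)
s(A) = -14
w(h, n) = -h/3 + n/3 (w(h, n) = -(h - n)/3 = -h/3 + n/3)
D(V) = 2*V*(V + 1/(2*V)) (D(V) = (V + 1/(2*V))*(V + V) = (V + 1/(2*V))*(2*V) = 2*V*(V + 1/(2*V)))
D(-80) - w(99, s(10)) = (1 + 2*(-80)**2) - (-1/3*99 + (1/3)*(-14)) = (1 + 2*6400) - (-33 - 14/3) = (1 + 12800) - 1*(-113/3) = 12801 + 113/3 = 38516/3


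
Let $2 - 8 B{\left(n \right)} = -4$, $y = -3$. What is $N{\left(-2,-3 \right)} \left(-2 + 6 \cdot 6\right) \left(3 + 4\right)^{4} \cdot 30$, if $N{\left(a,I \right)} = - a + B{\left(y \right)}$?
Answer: $6734805$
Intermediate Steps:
$B{\left(n \right)} = \frac{3}{4}$ ($B{\left(n \right)} = \frac{1}{4} - - \frac{1}{2} = \frac{1}{4} + \frac{1}{2} = \frac{3}{4}$)
$N{\left(a,I \right)} = \frac{3}{4} - a$ ($N{\left(a,I \right)} = - a + \frac{3}{4} = \frac{3}{4} - a$)
$N{\left(-2,-3 \right)} \left(-2 + 6 \cdot 6\right) \left(3 + 4\right)^{4} \cdot 30 = \left(\frac{3}{4} - -2\right) \left(-2 + 6 \cdot 6\right) \left(3 + 4\right)^{4} \cdot 30 = \left(\frac{3}{4} + 2\right) \left(-2 + 36\right) 7^{4} \cdot 30 = \frac{11}{4} \cdot 34 \cdot 2401 \cdot 30 = \frac{187}{2} \cdot 2401 \cdot 30 = \frac{448987}{2} \cdot 30 = 6734805$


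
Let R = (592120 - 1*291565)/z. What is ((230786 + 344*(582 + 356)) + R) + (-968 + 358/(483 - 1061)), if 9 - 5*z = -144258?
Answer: 7678488034684/13897721 ≈ 5.5250e+5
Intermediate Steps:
z = 144267/5 (z = 9/5 - 1/5*(-144258) = 9/5 + 144258/5 = 144267/5 ≈ 28853.)
R = 500925/48089 (R = (592120 - 1*291565)/(144267/5) = (592120 - 291565)*(5/144267) = 300555*(5/144267) = 500925/48089 ≈ 10.417)
((230786 + 344*(582 + 356)) + R) + (-968 + 358/(483 - 1061)) = ((230786 + 344*(582 + 356)) + 500925/48089) + (-968 + 358/(483 - 1061)) = ((230786 + 344*938) + 500925/48089) + (-968 + 358/(-578)) = ((230786 + 322672) + 500925/48089) + (-968 + 358*(-1/578)) = (553458 + 500925/48089) + (-968 - 179/289) = 26615742687/48089 - 279931/289 = 7678488034684/13897721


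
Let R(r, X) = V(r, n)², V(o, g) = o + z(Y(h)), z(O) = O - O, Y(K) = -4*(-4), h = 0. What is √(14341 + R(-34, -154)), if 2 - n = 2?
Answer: √15497 ≈ 124.49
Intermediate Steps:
Y(K) = 16
z(O) = 0
n = 0 (n = 2 - 1*2 = 2 - 2 = 0)
V(o, g) = o (V(o, g) = o + 0 = o)
R(r, X) = r²
√(14341 + R(-34, -154)) = √(14341 + (-34)²) = √(14341 + 1156) = √15497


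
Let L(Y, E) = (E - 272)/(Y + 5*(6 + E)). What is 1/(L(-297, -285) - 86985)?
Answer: -1692/147178063 ≈ -1.1496e-5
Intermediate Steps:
L(Y, E) = (-272 + E)/(30 + Y + 5*E) (L(Y, E) = (-272 + E)/(Y + (30 + 5*E)) = (-272 + E)/(30 + Y + 5*E))
1/(L(-297, -285) - 86985) = 1/((-272 - 285)/(30 - 297 + 5*(-285)) - 86985) = 1/(-557/(30 - 297 - 1425) - 86985) = 1/(-557/(-1692) - 86985) = 1/(-1/1692*(-557) - 86985) = 1/(557/1692 - 86985) = 1/(-147178063/1692) = -1692/147178063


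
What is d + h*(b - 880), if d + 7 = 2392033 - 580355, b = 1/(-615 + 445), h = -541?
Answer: 388918211/170 ≈ 2.2878e+6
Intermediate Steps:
b = -1/170 (b = 1/(-170) = -1/170 ≈ -0.0058824)
d = 1811671 (d = -7 + (2392033 - 580355) = -7 + 1811678 = 1811671)
d + h*(b - 880) = 1811671 - 541*(-1/170 - 880) = 1811671 - 541*(-149601/170) = 1811671 + 80934141/170 = 388918211/170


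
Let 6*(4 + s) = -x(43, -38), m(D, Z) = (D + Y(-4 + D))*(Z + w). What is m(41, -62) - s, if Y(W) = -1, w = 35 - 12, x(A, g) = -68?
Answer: -4702/3 ≈ -1567.3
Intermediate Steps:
w = 23
m(D, Z) = (-1 + D)*(23 + Z) (m(D, Z) = (D - 1)*(Z + 23) = (-1 + D)*(23 + Z))
s = 22/3 (s = -4 + (-1*(-68))/6 = -4 + (⅙)*68 = -4 + 34/3 = 22/3 ≈ 7.3333)
m(41, -62) - s = (-23 - 1*(-62) + 23*41 + 41*(-62)) - 1*22/3 = (-23 + 62 + 943 - 2542) - 22/3 = -1560 - 22/3 = -4702/3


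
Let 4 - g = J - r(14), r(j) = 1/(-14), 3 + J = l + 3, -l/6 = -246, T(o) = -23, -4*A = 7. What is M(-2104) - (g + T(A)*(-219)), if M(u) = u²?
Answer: 61925515/14 ≈ 4.4232e+6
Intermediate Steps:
A = -7/4 (A = -¼*7 = -7/4 ≈ -1.7500)
l = 1476 (l = -6*(-246) = 1476)
J = 1476 (J = -3 + (1476 + 3) = -3 + 1479 = 1476)
r(j) = -1/14
g = -20609/14 (g = 4 - (1476 - 1*(-1/14)) = 4 - (1476 + 1/14) = 4 - 1*20665/14 = 4 - 20665/14 = -20609/14 ≈ -1472.1)
M(-2104) - (g + T(A)*(-219)) = (-2104)² - (-20609/14 - 23*(-219)) = 4426816 - (-20609/14 + 5037) = 4426816 - 1*49909/14 = 4426816 - 49909/14 = 61925515/14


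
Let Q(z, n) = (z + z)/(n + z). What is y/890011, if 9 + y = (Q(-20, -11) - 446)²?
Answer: 190045147/855300571 ≈ 0.22220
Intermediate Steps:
Q(z, n) = 2*z/(n + z) (Q(z, n) = (2*z)/(n + z) = 2*z/(n + z))
y = 190045147/961 (y = -9 + (2*(-20)/(-11 - 20) - 446)² = -9 + (2*(-20)/(-31) - 446)² = -9 + (2*(-20)*(-1/31) - 446)² = -9 + (40/31 - 446)² = -9 + (-13786/31)² = -9 + 190053796/961 = 190045147/961 ≈ 1.9776e+5)
y/890011 = (190045147/961)/890011 = (190045147/961)*(1/890011) = 190045147/855300571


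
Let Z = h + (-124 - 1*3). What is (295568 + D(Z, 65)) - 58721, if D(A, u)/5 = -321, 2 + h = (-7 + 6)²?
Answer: 235242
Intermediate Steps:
h = -1 (h = -2 + (-7 + 6)² = -2 + (-1)² = -2 + 1 = -1)
Z = -128 (Z = -1 + (-124 - 1*3) = -1 + (-124 - 3) = -1 - 127 = -128)
D(A, u) = -1605 (D(A, u) = 5*(-321) = -1605)
(295568 + D(Z, 65)) - 58721 = (295568 - 1605) - 58721 = 293963 - 58721 = 235242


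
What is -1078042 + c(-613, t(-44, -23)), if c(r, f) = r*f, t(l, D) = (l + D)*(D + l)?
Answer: -3829799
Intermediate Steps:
t(l, D) = (D + l)**2 (t(l, D) = (D + l)*(D + l) = (D + l)**2)
c(r, f) = f*r
-1078042 + c(-613, t(-44, -23)) = -1078042 + (-23 - 44)**2*(-613) = -1078042 + (-67)**2*(-613) = -1078042 + 4489*(-613) = -1078042 - 2751757 = -3829799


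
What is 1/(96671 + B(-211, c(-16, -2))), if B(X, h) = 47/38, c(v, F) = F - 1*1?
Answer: 38/3673545 ≈ 1.0344e-5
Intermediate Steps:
c(v, F) = -1 + F (c(v, F) = F - 1 = -1 + F)
B(X, h) = 47/38 (B(X, h) = 47*(1/38) = 47/38)
1/(96671 + B(-211, c(-16, -2))) = 1/(96671 + 47/38) = 1/(3673545/38) = 38/3673545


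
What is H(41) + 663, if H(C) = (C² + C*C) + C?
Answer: 4066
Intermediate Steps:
H(C) = C + 2*C² (H(C) = (C² + C²) + C = 2*C² + C = C + 2*C²)
H(41) + 663 = 41*(1 + 2*41) + 663 = 41*(1 + 82) + 663 = 41*83 + 663 = 3403 + 663 = 4066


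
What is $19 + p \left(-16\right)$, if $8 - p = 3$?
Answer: $-61$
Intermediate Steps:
$p = 5$ ($p = 8 - 3 = 5$)
$19 + p \left(-16\right) = 19 + 5 \left(-16\right) = 19 - 80 = -61$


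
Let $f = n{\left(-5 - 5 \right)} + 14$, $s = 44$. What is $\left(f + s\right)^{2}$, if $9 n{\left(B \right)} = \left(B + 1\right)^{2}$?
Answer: $4489$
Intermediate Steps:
$n{\left(B \right)} = \frac{\left(1 + B\right)^{2}}{9}$ ($n{\left(B \right)} = \frac{\left(B + 1\right)^{2}}{9} = \frac{\left(1 + B\right)^{2}}{9}$)
$f = 23$ ($f = \frac{\left(1 - 10\right)^{2}}{9} + 14 = \frac{\left(-9\right)^{2}}{9} + 14 = \frac{1}{9} \cdot 81 + 14 = 9 + 14 = 23$)
$\left(f + s\right)^{2} = \left(23 + 44\right)^{2} = 67^{2} = 4489$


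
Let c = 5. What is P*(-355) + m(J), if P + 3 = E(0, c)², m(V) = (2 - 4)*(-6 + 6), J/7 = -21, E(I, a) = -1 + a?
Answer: -4615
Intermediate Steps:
J = -147 (J = 7*(-21) = -147)
m(V) = 0 (m(V) = -2*0 = 0)
P = 13 (P = -3 + (-1 + 5)² = -3 + 4² = -3 + 16 = 13)
P*(-355) + m(J) = 13*(-355) + 0 = -4615 + 0 = -4615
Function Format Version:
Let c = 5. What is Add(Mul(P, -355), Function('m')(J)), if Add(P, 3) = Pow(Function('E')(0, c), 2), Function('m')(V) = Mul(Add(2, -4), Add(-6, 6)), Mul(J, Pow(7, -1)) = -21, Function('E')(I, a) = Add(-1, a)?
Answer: -4615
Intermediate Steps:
J = -147 (J = Mul(7, -21) = -147)
Function('m')(V) = 0 (Function('m')(V) = Mul(-2, 0) = 0)
P = 13 (P = Add(-3, Pow(Add(-1, 5), 2)) = Add(-3, Pow(4, 2)) = Add(-3, 16) = 13)
Add(Mul(P, -355), Function('m')(J)) = Add(Mul(13, -355), 0) = Add(-4615, 0) = -4615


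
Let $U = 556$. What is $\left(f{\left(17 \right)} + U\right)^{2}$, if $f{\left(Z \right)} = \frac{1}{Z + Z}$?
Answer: $\frac{357399025}{1156} \approx 3.0917 \cdot 10^{5}$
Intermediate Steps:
$f{\left(Z \right)} = \frac{1}{2 Z}$
$\left(f{\left(17 \right)} + U\right)^{2} = \left(\frac{1}{2 \cdot 17} + 556\right)^{2} = \left(\frac{1}{2} \cdot \frac{1}{17} + 556\right)^{2} = \left(\frac{1}{34} + 556\right)^{2} = \left(\frac{18905}{34}\right)^{2} = \frac{357399025}{1156}$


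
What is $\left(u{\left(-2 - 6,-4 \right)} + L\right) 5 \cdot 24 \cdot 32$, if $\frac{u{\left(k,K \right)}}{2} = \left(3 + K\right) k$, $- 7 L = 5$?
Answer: $\frac{410880}{7} \approx 58697.0$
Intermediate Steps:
$L = - \frac{5}{7}$ ($L = \left(- \frac{1}{7}\right) 5 = - \frac{5}{7} \approx -0.71429$)
$u{\left(k,K \right)} = 2 k \left(3 + K\right)$ ($u{\left(k,K \right)} = 2 \left(3 + K\right) k = 2 k \left(3 + K\right)$)
$\left(u{\left(-2 - 6,-4 \right)} + L\right) 5 \cdot 24 \cdot 32 = \left(2 \left(-2 - 6\right) \left(3 - 4\right) - \frac{5}{7}\right) 5 \cdot 24 \cdot 32 = \left(2 \left(-2 - 6\right) \left(-1\right) - \frac{5}{7}\right) 5 \cdot 24 \cdot 32 = \left(2 \left(-8\right) \left(-1\right) - \frac{5}{7}\right) 5 \cdot 24 \cdot 32 = \left(16 - \frac{5}{7}\right) 5 \cdot 24 \cdot 32 = \frac{107}{7} \cdot 5 \cdot 24 \cdot 32 = \frac{535}{7} \cdot 24 \cdot 32 = \frac{12840}{7} \cdot 32 = \frac{410880}{7}$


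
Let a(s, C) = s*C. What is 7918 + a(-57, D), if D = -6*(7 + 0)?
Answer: 10312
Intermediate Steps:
D = -42 (D = -6*7 = -42)
a(s, C) = C*s
7918 + a(-57, D) = 7918 - 42*(-57) = 7918 + 2394 = 10312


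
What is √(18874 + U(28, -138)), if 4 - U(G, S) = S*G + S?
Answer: 4*√1430 ≈ 151.26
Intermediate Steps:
U(G, S) = 4 - S - G*S (U(G, S) = 4 - (S*G + S) = 4 - (G*S + S) = 4 - (S + G*S) = 4 + (-S - G*S) = 4 - S - G*S)
√(18874 + U(28, -138)) = √(18874 + (4 - 1*(-138) - 1*28*(-138))) = √(18874 + (4 + 138 + 3864)) = √(18874 + 4006) = √22880 = 4*√1430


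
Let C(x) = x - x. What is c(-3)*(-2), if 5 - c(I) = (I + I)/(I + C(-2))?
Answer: -6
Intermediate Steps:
C(x) = 0
c(I) = 3 (c(I) = 5 - (I + I)/(I + 0) = 5 - 2*I/I = 5 - 1*2 = 5 - 2 = 3)
c(-3)*(-2) = 3*(-2) = -6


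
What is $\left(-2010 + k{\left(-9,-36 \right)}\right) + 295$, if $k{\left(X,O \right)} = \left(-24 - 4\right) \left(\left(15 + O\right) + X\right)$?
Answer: $-875$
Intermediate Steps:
$k{\left(X,O \right)} = -420 - 28 O - 28 X$ ($k{\left(X,O \right)} = - 28 \left(15 + O + X\right) = -420 - 28 O - 28 X$)
$\left(-2010 + k{\left(-9,-36 \right)}\right) + 295 = \left(-2010 - -840\right) + 295 = \left(-2010 + \left(-420 + 1008 + 252\right)\right) + 295 = \left(-2010 + 840\right) + 295 = -1170 + 295 = -875$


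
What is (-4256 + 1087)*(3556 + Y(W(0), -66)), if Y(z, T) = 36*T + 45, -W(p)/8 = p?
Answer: -3882025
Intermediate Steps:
W(p) = -8*p
Y(z, T) = 45 + 36*T
(-4256 + 1087)*(3556 + Y(W(0), -66)) = (-4256 + 1087)*(3556 + (45 + 36*(-66))) = -3169*(3556 + (45 - 2376)) = -3169*(3556 - 2331) = -3169*1225 = -3882025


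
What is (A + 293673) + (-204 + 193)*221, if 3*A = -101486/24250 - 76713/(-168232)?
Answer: 1782230046786749/6119439000 ≈ 2.9124e+5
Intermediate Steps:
A = -7606451251/6119439000 (A = (-101486/24250 - 76713/(-168232))/3 = (-101486*1/24250 - 76713*(-1/168232))/3 = (-50743/12125 + 76713/168232)/3 = (⅓)*(-7606451251/2039813000) = -7606451251/6119439000 ≈ -1.2430)
(A + 293673) + (-204 + 193)*221 = (-7606451251/6119439000 + 293673) + (-204 + 193)*221 = 1797106402995749/6119439000 - 11*221 = 1797106402995749/6119439000 - 2431 = 1782230046786749/6119439000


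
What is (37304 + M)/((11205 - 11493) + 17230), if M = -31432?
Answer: 2936/8471 ≈ 0.34659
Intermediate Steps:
(37304 + M)/((11205 - 11493) + 17230) = (37304 - 31432)/((11205 - 11493) + 17230) = 5872/(-288 + 17230) = 5872/16942 = 5872*(1/16942) = 2936/8471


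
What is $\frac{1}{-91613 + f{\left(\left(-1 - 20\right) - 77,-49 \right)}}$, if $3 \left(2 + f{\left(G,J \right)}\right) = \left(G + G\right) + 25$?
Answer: $- \frac{1}{91672} \approx -1.0908 \cdot 10^{-5}$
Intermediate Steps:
$f{\left(G,J \right)} = \frac{19}{3} + \frac{2 G}{3}$ ($f{\left(G,J \right)} = -2 + \frac{\left(G + G\right) + 25}{3} = -2 + \frac{2 G + 25}{3} = -2 + \frac{25 + 2 G}{3} = -2 + \left(\frac{25}{3} + \frac{2 G}{3}\right) = \frac{19}{3} + \frac{2 G}{3}$)
$\frac{1}{-91613 + f{\left(\left(-1 - 20\right) - 77,-49 \right)}} = \frac{1}{-91613 + \left(\frac{19}{3} + \frac{2 \left(\left(-1 - 20\right) - 77\right)}{3}\right)} = \frac{1}{-91613 + \left(\frac{19}{3} + \frac{2 \left(-21 - 77\right)}{3}\right)} = \frac{1}{-91613 + \left(\frac{19}{3} + \frac{2}{3} \left(-98\right)\right)} = \frac{1}{-91613 + \left(\frac{19}{3} - \frac{196}{3}\right)} = \frac{1}{-91613 - 59} = \frac{1}{-91672} = - \frac{1}{91672}$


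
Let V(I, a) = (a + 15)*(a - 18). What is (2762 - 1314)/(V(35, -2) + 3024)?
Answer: 362/691 ≈ 0.52388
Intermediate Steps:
V(I, a) = (-18 + a)*(15 + a) (V(I, a) = (15 + a)*(-18 + a) = (-18 + a)*(15 + a))
(2762 - 1314)/(V(35, -2) + 3024) = (2762 - 1314)/((-270 + (-2)² - 3*(-2)) + 3024) = 1448/((-270 + 4 + 6) + 3024) = 1448/(-260 + 3024) = 1448/2764 = 1448*(1/2764) = 362/691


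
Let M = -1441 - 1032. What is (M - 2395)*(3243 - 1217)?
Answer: -9862568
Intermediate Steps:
M = -2473
(M - 2395)*(3243 - 1217) = (-2473 - 2395)*(3243 - 1217) = -4868*2026 = -9862568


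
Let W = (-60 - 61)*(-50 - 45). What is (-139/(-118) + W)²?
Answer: 1840225189401/13924 ≈ 1.3216e+8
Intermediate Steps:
W = 11495 (W = -121*(-95) = 11495)
(-139/(-118) + W)² = (-139/(-118) + 11495)² = (-139*(-1/118) + 11495)² = (139/118 + 11495)² = (1356549/118)² = 1840225189401/13924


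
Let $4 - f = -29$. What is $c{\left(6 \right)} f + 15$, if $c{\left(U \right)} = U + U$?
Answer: $411$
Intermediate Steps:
$c{\left(U \right)} = 2 U$
$f = 33$ ($f = 4 - -29 = 4 + 29 = 33$)
$c{\left(6 \right)} f + 15 = 2 \cdot 6 \cdot 33 + 15 = 12 \cdot 33 + 15 = 396 + 15 = 411$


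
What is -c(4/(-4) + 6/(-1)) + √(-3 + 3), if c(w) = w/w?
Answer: -1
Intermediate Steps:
c(w) = 1
-c(4/(-4) + 6/(-1)) + √(-3 + 3) = -1*1 + √(-3 + 3) = -1 + √0 = -1 + 0 = -1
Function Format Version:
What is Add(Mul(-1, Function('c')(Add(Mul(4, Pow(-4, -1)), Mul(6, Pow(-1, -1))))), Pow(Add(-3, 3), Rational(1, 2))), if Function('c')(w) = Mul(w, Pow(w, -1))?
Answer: -1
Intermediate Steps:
Function('c')(w) = 1
Add(Mul(-1, Function('c')(Add(Mul(4, Pow(-4, -1)), Mul(6, Pow(-1, -1))))), Pow(Add(-3, 3), Rational(1, 2))) = Add(Mul(-1, 1), Pow(Add(-3, 3), Rational(1, 2))) = Add(-1, Pow(0, Rational(1, 2))) = Add(-1, 0) = -1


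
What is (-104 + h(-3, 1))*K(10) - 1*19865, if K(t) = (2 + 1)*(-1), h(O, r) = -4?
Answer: -19541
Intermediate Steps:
K(t) = -3 (K(t) = 3*(-1) = -3)
(-104 + h(-3, 1))*K(10) - 1*19865 = (-104 - 4)*(-3) - 1*19865 = -108*(-3) - 19865 = 324 - 19865 = -19541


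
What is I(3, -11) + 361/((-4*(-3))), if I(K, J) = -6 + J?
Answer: 157/12 ≈ 13.083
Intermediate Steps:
I(3, -11) + 361/((-4*(-3))) = (-6 - 11) + 361/((-4*(-3))) = -17 + 361/12 = 157/12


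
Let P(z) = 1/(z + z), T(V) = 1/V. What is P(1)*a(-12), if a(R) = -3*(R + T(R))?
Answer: 145/8 ≈ 18.125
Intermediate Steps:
T(V) = 1/V
a(R) = -3*R - 3/R (a(R) = -3*(R + 1/R) = -3*R - 3/R)
P(z) = 1/(2*z)
P(1)*a(-12) = ((½)/1)*(-3*(-12) - 3/(-12)) = ((½)*1)*(36 - 3*(-1/12)) = (36 + ¼)/2 = (½)*(145/4) = 145/8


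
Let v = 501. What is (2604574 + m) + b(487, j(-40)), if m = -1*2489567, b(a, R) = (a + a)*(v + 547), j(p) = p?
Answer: 1135759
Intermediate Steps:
b(a, R) = 2096*a (b(a, R) = (a + a)*(501 + 547) = (2*a)*1048 = 2096*a)
m = -2489567
(2604574 + m) + b(487, j(-40)) = (2604574 - 2489567) + 2096*487 = 115007 + 1020752 = 1135759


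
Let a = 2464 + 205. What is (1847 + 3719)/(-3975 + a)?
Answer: -2783/653 ≈ -4.2619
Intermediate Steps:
a = 2669
(1847 + 3719)/(-3975 + a) = (1847 + 3719)/(-3975 + 2669) = 5566/(-1306) = 5566*(-1/1306) = -2783/653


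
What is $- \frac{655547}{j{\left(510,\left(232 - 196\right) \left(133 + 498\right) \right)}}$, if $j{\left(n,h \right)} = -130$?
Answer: $\frac{655547}{130} \approx 5042.7$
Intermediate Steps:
$- \frac{655547}{j{\left(510,\left(232 - 196\right) \left(133 + 498\right) \right)}} = - \frac{655547}{-130} = \left(-655547\right) \left(- \frac{1}{130}\right) = \frac{655547}{130}$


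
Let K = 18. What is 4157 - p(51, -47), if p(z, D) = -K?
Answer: 4175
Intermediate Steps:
p(z, D) = -18 (p(z, D) = -1*18 = -18)
4157 - p(51, -47) = 4157 - 1*(-18) = 4157 + 18 = 4175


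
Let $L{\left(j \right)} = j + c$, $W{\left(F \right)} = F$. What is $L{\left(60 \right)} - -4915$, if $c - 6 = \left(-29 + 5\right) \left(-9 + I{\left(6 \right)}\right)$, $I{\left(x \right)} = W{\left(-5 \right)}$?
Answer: $5317$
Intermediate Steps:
$I{\left(x \right)} = -5$
$c = 342$ ($c = 6 + \left(-29 + 5\right) \left(-9 - 5\right) = 6 - -336 = 6 + 336 = 342$)
$L{\left(j \right)} = 342 + j$ ($L{\left(j \right)} = j + 342 = 342 + j$)
$L{\left(60 \right)} - -4915 = \left(342 + 60\right) - -4915 = 402 + 4915 = 5317$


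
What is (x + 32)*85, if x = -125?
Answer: -7905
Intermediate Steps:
(x + 32)*85 = (-125 + 32)*85 = -93*85 = -7905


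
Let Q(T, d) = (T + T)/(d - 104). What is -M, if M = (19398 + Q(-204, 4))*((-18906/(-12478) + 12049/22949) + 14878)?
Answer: -1033406419758964632/3579470275 ≈ -2.8870e+8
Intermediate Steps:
Q(T, d) = 2*T/(-104 + d) (Q(T, d) = (2*T)/(-104 + d) = 2*T/(-104 + d))
M = 1033406419758964632/3579470275 (M = (19398 + 2*(-204)/(-104 + 4))*((-18906/(-12478) + 12049/22949) + 14878) = (19398 + 2*(-204)/(-100))*((-18906*(-1/12478) + 12049*(1/22949)) + 14878) = (19398 + 2*(-204)*(-1/100))*((9453/6239 + 12049/22949) + 14878) = (19398 + 102/25)*(292110608/143178811 + 14878) = (485052/25)*(2130506460666/143178811) = 1033406419758964632/3579470275 ≈ 2.8870e+8)
-M = -1*1033406419758964632/3579470275 = -1033406419758964632/3579470275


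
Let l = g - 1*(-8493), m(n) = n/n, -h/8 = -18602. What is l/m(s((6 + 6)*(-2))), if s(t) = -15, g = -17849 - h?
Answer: -158172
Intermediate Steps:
h = 148816 (h = -8*(-18602) = 148816)
g = -166665 (g = -17849 - 1*148816 = -17849 - 148816 = -166665)
m(n) = 1
l = -158172 (l = -166665 - 1*(-8493) = -166665 + 8493 = -158172)
l/m(s((6 + 6)*(-2))) = -158172/1 = -158172*1 = -158172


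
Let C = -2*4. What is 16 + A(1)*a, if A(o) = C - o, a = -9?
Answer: 97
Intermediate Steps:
C = -8
A(o) = -8 - o
16 + A(1)*a = 16 + (-8 - 1*1)*(-9) = 16 + (-8 - 1)*(-9) = 16 - 9*(-9) = 16 + 81 = 97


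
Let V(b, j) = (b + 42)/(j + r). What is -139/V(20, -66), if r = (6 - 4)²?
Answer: 139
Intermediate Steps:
r = 4 (r = 2² = 4)
V(b, j) = (42 + b)/(4 + j) (V(b, j) = (b + 42)/(j + 4) = (42 + b)/(4 + j))
-139/V(20, -66) = -139*(4 - 66)/(42 + 20) = -139/(62/(-62)) = -139/((-1/62*62)) = -139/(-1) = -139*(-1) = 139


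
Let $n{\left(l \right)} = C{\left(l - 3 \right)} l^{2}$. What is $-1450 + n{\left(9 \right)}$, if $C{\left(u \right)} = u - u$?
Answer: $-1450$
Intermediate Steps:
$C{\left(u \right)} = 0$
$n{\left(l \right)} = 0$ ($n{\left(l \right)} = 0 l^{2} = 0$)
$-1450 + n{\left(9 \right)} = -1450 + 0 = -1450$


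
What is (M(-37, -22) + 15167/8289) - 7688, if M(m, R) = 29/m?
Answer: -2357534986/306693 ≈ -7687.0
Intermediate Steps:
(M(-37, -22) + 15167/8289) - 7688 = (29/(-37) + 15167/8289) - 7688 = (29*(-1/37) + 15167*(1/8289)) - 7688 = (-29/37 + 15167/8289) - 7688 = 320798/306693 - 7688 = -2357534986/306693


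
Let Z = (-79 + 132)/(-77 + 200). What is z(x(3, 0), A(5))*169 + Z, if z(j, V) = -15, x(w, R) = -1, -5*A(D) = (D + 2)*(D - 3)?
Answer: -311752/123 ≈ -2534.6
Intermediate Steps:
A(D) = -(-3 + D)*(2 + D)/5 (A(D) = -(D + 2)*(D - 3)/5 = -(2 + D)*(-3 + D)/5 = -(-3 + D)*(2 + D)/5)
Z = 53/123 ≈ 0.43089
z(x(3, 0), A(5))*169 + Z = -15*169 + 53/123 = -2535 + 53/123 = -311752/123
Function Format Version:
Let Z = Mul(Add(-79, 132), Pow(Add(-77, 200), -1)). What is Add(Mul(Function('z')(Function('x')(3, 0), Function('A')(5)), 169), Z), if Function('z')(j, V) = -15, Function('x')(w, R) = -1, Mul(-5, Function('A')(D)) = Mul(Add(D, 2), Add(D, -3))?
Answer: Rational(-311752, 123) ≈ -2534.6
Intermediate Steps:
Function('A')(D) = Mul(Rational(-1, 5), Add(-3, D), Add(2, D)) (Function('A')(D) = Mul(Rational(-1, 5), Mul(Add(D, 2), Add(D, -3))) = Mul(Rational(-1, 5), Mul(Add(2, D), Add(-3, D))) = Mul(Rational(-1, 5), Mul(Add(-3, D), Add(2, D))) = Mul(Rational(-1, 5), Add(-3, D), Add(2, D)))
Z = Rational(53, 123) (Z = Mul(53, Pow(123, -1)) = Mul(53, Rational(1, 123)) = Rational(53, 123) ≈ 0.43089)
Add(Mul(Function('z')(Function('x')(3, 0), Function('A')(5)), 169), Z) = Add(Mul(-15, 169), Rational(53, 123)) = Add(-2535, Rational(53, 123)) = Rational(-311752, 123)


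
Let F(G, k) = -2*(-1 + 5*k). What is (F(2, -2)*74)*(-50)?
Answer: -81400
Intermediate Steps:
F(G, k) = 2 - 10*k
(F(2, -2)*74)*(-50) = ((2 - 10*(-2))*74)*(-50) = ((2 + 20)*74)*(-50) = (22*74)*(-50) = 1628*(-50) = -81400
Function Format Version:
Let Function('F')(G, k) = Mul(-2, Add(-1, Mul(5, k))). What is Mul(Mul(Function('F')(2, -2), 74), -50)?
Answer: -81400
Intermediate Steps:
Function('F')(G, k) = Add(2, Mul(-10, k))
Mul(Mul(Function('F')(2, -2), 74), -50) = Mul(Mul(Add(2, Mul(-10, -2)), 74), -50) = Mul(Mul(Add(2, 20), 74), -50) = Mul(Mul(22, 74), -50) = Mul(1628, -50) = -81400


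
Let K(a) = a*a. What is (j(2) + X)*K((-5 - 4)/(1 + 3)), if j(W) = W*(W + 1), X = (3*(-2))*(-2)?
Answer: 729/8 ≈ 91.125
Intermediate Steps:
X = 12 (X = -6*(-2) = 12)
j(W) = W*(1 + W)
K(a) = a**2
(j(2) + X)*K((-5 - 4)/(1 + 3)) = (2*(1 + 2) + 12)*((-5 - 4)/(1 + 3))**2 = (2*3 + 12)*(-9/4)**2 = (6 + 12)*(-9*1/4)**2 = 18*(-9/4)**2 = 18*(81/16) = 729/8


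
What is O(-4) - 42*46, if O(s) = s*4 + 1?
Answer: -1947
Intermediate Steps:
O(s) = 1 + 4*s (O(s) = 4*s + 1 = 1 + 4*s)
O(-4) - 42*46 = (1 + 4*(-4)) - 42*46 = (1 - 16) - 1932 = -15 - 1932 = -1947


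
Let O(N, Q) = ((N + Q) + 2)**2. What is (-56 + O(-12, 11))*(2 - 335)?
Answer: 18315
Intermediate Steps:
O(N, Q) = (2 + N + Q)**2
(-56 + O(-12, 11))*(2 - 335) = (-56 + (2 - 12 + 11)**2)*(2 - 335) = (-56 + 1**2)*(-333) = (-56 + 1)*(-333) = -55*(-333) = 18315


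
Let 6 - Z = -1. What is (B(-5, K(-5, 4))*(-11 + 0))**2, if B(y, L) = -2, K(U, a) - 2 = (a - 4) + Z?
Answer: 484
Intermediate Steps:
Z = 7 (Z = 6 - 1*(-1) = 6 + 1 = 7)
K(U, a) = 5 + a (K(U, a) = 2 + ((a - 4) + 7) = 2 + ((-4 + a) + 7) = 2 + (3 + a) = 5 + a)
(B(-5, K(-5, 4))*(-11 + 0))**2 = (-2*(-11 + 0))**2 = (-2*(-11))**2 = 22**2 = 484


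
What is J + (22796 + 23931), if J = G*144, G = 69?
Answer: 56663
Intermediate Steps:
J = 9936 (J = 69*144 = 9936)
J + (22796 + 23931) = 9936 + (22796 + 23931) = 9936 + 46727 = 56663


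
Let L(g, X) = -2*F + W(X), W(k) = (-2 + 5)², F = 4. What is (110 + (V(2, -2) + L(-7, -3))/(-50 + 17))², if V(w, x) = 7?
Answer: 13118884/1089 ≈ 12047.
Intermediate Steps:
W(k) = 9 (W(k) = 3² = 9)
L(g, X) = 1 (L(g, X) = -2*4 + 9 = -8 + 9 = 1)
(110 + (V(2, -2) + L(-7, -3))/(-50 + 17))² = (110 + (7 + 1)/(-50 + 17))² = (110 + 8/(-33))² = (110 + 8*(-1/33))² = (110 - 8/33)² = (3622/33)² = 13118884/1089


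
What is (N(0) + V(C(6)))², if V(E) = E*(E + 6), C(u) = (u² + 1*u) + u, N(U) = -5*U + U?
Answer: 6718464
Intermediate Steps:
N(U) = -4*U
C(u) = u² + 2*u (C(u) = (u² + u) + u = (u + u²) + u = u² + 2*u)
V(E) = E*(6 + E)
(N(0) + V(C(6)))² = (-4*0 + (6*(2 + 6))*(6 + 6*(2 + 6)))² = (0 + (6*8)*(6 + 6*8))² = (0 + 48*(6 + 48))² = (0 + 48*54)² = (0 + 2592)² = 2592² = 6718464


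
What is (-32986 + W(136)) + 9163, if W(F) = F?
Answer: -23687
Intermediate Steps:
(-32986 + W(136)) + 9163 = (-32986 + 136) + 9163 = -32850 + 9163 = -23687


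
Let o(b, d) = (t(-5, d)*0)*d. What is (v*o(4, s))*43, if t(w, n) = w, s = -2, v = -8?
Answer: 0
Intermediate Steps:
o(b, d) = 0 (o(b, d) = (-5*0)*d = 0*d = 0)
(v*o(4, s))*43 = -8*0*43 = 0*43 = 0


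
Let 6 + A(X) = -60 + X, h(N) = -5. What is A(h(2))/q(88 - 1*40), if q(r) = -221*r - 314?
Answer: 71/10922 ≈ 0.0065006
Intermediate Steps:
A(X) = -66 + X (A(X) = -6 + (-60 + X) = -66 + X)
q(r) = -314 - 221*r
A(h(2))/q(88 - 1*40) = (-66 - 5)/(-314 - 221*(88 - 1*40)) = -71/(-314 - 221*(88 - 40)) = -71/(-314 - 221*48) = -71/(-314 - 10608) = -71/(-10922) = -71*(-1/10922) = 71/10922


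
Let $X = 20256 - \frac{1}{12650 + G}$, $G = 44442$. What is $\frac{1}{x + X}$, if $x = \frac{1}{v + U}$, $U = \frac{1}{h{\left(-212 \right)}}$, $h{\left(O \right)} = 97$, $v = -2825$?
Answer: $\frac{3911144552}{79224142592325} \approx 4.9368 \cdot 10^{-5}$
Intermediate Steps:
$U = \frac{1}{97} \approx 0.010309$
$x = - \frac{97}{274024}$ ($x = \frac{1}{-2825 + \frac{1}{97}} = \frac{1}{- \frac{274024}{97}} = - \frac{97}{274024} \approx -0.00035398$)
$X = \frac{1156455551}{57092}$ ($X = 20256 - \frac{1}{12650 + 44442} = 20256 - \frac{1}{57092} = \frac{1156455551}{57092} \approx 20256.0$)
$\frac{1}{x + X} = \frac{1}{- \frac{97}{274024} + \frac{1156455551}{57092}} = \frac{1}{\frac{79224142592325}{3911144552}} = \frac{3911144552}{79224142592325}$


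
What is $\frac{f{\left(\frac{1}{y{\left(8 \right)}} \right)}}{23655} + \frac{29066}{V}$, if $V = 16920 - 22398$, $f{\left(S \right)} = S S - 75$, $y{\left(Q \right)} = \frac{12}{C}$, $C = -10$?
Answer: $- \frac{9946457}{1873476} \approx -5.3091$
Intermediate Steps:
$y{\left(Q \right)} = - \frac{6}{5}$ ($y{\left(Q \right)} = \frac{12}{-10} = 12 \left(- \frac{1}{10}\right) = - \frac{6}{5}$)
$f{\left(S \right)} = -75 + S^{2}$ ($f{\left(S \right)} = S^{2} - 75 = -75 + S^{2}$)
$V = -5478$ ($V = 16920 - 22398 = -5478$)
$\frac{f{\left(\frac{1}{y{\left(8 \right)}} \right)}}{23655} + \frac{29066}{V} = \frac{-75 + \left(\frac{1}{- \frac{6}{5}}\right)^{2}}{23655} + \frac{29066}{-5478} = \left(-75 + \left(- \frac{5}{6}\right)^{2}\right) \frac{1}{23655} + 29066 \left(- \frac{1}{5478}\right) = \left(-75 + \frac{25}{36}\right) \frac{1}{23655} - \frac{14533}{2739} = \left(- \frac{2675}{36}\right) \frac{1}{23655} - \frac{14533}{2739} = - \frac{535}{170316} - \frac{14533}{2739} = - \frac{9946457}{1873476}$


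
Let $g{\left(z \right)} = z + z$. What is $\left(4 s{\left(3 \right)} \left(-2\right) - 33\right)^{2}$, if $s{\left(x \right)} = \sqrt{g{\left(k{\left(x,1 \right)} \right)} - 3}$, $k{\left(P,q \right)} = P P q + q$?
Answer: $2177 + 528 \sqrt{17} \approx 4354.0$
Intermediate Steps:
$k{\left(P,q \right)} = q + q P^{2}$ ($k{\left(P,q \right)} = P^{2} q + q = q P^{2} + q = q + q P^{2}$)
$g{\left(z \right)} = 2 z$
$s{\left(x \right)} = \sqrt{-1 + 2 x^{2}}$ ($s{\left(x \right)} = \sqrt{2 \cdot 1 \left(1 + x^{2}\right) - 3} = \sqrt{2 \left(1 + x^{2}\right) - 3} = \sqrt{\left(2 + 2 x^{2}\right) - 3} = \sqrt{-1 + 2 x^{2}}$)
$\left(4 s{\left(3 \right)} \left(-2\right) - 33\right)^{2} = \left(4 \sqrt{-1 + 2 \cdot 3^{2}} \left(-2\right) - 33\right)^{2} = \left(4 \sqrt{-1 + 2 \cdot 9} \left(-2\right) - 33\right)^{2} = \left(4 \sqrt{-1 + 18} \left(-2\right) - 33\right)^{2} = \left(4 \sqrt{17} \left(-2\right) - 33\right)^{2} = \left(- 8 \sqrt{17} - 33\right)^{2} = \left(-33 - 8 \sqrt{17}\right)^{2}$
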